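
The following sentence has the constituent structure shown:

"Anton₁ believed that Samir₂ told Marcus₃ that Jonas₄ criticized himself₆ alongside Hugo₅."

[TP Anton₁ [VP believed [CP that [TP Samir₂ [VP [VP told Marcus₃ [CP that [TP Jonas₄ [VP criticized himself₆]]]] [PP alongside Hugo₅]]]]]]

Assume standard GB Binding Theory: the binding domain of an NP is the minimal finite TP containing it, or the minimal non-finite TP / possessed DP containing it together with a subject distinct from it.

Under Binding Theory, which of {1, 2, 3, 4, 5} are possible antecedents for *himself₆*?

{4}

*himself* is an anaphor, so Principle A applies: it must be bound in its binding domain.
Binding domain of *himself₆*: the embedded TP, whose subject is Jonas₄.
*Anton₁* c-commands the anaphor but is outside its binding domain → cannot satisfy Principle A.
*Samir₂* c-commands the anaphor but is outside its binding domain → cannot satisfy Principle A.
*Marcus₃* c-commands the anaphor but is outside its binding domain → cannot satisfy Principle A.
*Jonas₄* c-commands the anaphor within its binding domain → licit binder.
*Hugo₅* does not c-command the anaphor → cannot bind it.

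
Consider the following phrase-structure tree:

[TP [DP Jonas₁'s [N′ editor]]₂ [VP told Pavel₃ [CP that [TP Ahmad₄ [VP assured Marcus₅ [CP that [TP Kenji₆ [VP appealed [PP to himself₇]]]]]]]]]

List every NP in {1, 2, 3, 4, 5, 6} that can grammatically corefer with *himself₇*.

*himself* is an anaphor, so Principle A applies: it must be bound in its binding domain.
Binding domain of *himself₇*: the embedded TP, whose subject is Kenji₆.
*Jonas₁* does not c-command the anaphor → cannot bind it.
*[Jonas₁'s editor]₂* c-commands the anaphor but is outside its binding domain → cannot satisfy Principle A.
*Pavel₃* c-commands the anaphor but is outside its binding domain → cannot satisfy Principle A.
*Ahmad₄* c-commands the anaphor but is outside its binding domain → cannot satisfy Principle A.
*Marcus₅* c-commands the anaphor but is outside its binding domain → cannot satisfy Principle A.
*Kenji₆* c-commands the anaphor within its binding domain → licit binder.

{6}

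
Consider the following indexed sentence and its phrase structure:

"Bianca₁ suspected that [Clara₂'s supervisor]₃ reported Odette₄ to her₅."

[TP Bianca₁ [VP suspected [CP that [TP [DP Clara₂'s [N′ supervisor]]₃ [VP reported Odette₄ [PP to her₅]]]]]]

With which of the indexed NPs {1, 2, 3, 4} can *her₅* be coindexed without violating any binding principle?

*her* is a pronoun, so Principle B applies: it must be free in its binding domain.
Binding domain of *her₅*: the embedded TP, whose subject is [Clara₂'s supervisor]₃.
*Bianca₁* c-commands the pronoun but from outside its binding domain, and is not c-commanded by it → coindexation permitted.
*Clara₂* and the pronoun do not c-command one another → neither Principle B nor Principle C is at stake; coindexation permitted.
*[Clara₂'s supervisor]₃* c-commands the pronoun within its binding domain → coindexation would violate Principle B.
*Odette₄* c-commands the pronoun within its binding domain → coindexation would violate Principle B.

{1, 2}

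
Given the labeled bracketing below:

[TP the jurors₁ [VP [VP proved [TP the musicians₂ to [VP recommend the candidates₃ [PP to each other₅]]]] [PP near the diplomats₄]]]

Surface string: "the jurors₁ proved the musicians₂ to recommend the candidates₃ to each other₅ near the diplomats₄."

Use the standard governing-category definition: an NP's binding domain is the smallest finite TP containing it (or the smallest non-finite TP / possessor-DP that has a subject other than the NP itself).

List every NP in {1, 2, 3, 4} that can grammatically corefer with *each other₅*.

*each other* is an anaphor, so Principle A applies: it must be bound in its binding domain.
Binding domain of *each other₅*: the embedded TP, whose subject is the musicians₂.
*the jurors₁* c-commands the anaphor but is outside its binding domain → cannot satisfy Principle A.
*the musicians₂* c-commands the anaphor within its binding domain → licit binder.
*the candidates₃* c-commands the anaphor within its binding domain → licit binder.
*the diplomats₄* does not c-command the anaphor → cannot bind it.

{2, 3}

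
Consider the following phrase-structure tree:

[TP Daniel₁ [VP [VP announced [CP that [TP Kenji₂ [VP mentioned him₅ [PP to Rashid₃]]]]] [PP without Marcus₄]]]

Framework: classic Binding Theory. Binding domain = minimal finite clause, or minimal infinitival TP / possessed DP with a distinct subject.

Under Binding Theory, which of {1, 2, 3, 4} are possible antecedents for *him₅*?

{1, 4}

*him* is a pronoun, so Principle B applies: it must be free in its binding domain.
Binding domain of *him₅*: the embedded TP, whose subject is Kenji₂.
*Daniel₁* c-commands the pronoun but from outside its binding domain, and is not c-commanded by it → coindexation permitted.
*Kenji₂* c-commands the pronoun within its binding domain → coindexation would violate Principle B.
*Rashid₃*: the pronoun c-commands this R-expression → coindexation would violate Principle C on *Rashid₃*.
*Marcus₄* and the pronoun do not c-command one another → neither Principle B nor Principle C is at stake; coindexation permitted.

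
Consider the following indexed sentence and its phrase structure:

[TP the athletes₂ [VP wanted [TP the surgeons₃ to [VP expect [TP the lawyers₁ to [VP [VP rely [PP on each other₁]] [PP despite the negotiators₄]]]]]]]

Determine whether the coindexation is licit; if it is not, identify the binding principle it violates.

The two coindexed NPs are *the lawyers₁* and *each other₁*.
*each other₁* is an anaphor; its binding domain is the embedded TP, whose subject is the lawyers₁. *the lawyers₁* c-commands it within that domain and shares its index, so Principle A is satisfied.
*the lawyers₁* is an R-expression; *each other₁* does not c-command it, and no other NP shares its index, so Principle C is satisfied.
All principles are respected.

grammatical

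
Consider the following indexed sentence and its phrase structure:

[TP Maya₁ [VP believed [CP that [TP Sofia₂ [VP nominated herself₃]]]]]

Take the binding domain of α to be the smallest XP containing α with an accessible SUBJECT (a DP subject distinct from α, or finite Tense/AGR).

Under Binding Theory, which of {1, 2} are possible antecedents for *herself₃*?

{2}

*herself* is an anaphor, so Principle A applies: it must be bound in its binding domain.
Binding domain of *herself₃*: the embedded TP, whose subject is Sofia₂.
*Maya₁* c-commands the anaphor but is outside its binding domain → cannot satisfy Principle A.
*Sofia₂* c-commands the anaphor within its binding domain → licit binder.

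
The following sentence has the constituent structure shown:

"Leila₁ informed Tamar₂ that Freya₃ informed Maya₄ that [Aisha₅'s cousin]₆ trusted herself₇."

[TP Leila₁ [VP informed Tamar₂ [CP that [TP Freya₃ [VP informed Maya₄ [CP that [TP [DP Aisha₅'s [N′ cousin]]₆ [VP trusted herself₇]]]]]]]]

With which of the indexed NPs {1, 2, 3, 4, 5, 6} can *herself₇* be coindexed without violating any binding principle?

{6}

*herself* is an anaphor, so Principle A applies: it must be bound in its binding domain.
Binding domain of *herself₇*: the embedded TP, whose subject is [Aisha₅'s cousin]₆.
*Leila₁* c-commands the anaphor but is outside its binding domain → cannot satisfy Principle A.
*Tamar₂* c-commands the anaphor but is outside its binding domain → cannot satisfy Principle A.
*Freya₃* c-commands the anaphor but is outside its binding domain → cannot satisfy Principle A.
*Maya₄* c-commands the anaphor but is outside its binding domain → cannot satisfy Principle A.
*Aisha₅* does not c-command the anaphor → cannot bind it.
*[Aisha₅'s cousin]₆* c-commands the anaphor within its binding domain → licit binder.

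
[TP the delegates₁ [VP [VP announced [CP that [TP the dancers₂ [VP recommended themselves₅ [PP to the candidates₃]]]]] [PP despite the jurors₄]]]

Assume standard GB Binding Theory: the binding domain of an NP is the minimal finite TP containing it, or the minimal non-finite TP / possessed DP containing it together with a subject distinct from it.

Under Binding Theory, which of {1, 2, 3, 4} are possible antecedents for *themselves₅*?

*themselves* is an anaphor, so Principle A applies: it must be bound in its binding domain.
Binding domain of *themselves₅*: the embedded TP, whose subject is the dancers₂.
*the delegates₁* c-commands the anaphor but is outside its binding domain → cannot satisfy Principle A.
*the dancers₂* c-commands the anaphor within its binding domain → licit binder.
*the candidates₃* does not c-command the anaphor → cannot bind it.
*the jurors₄* does not c-command the anaphor → cannot bind it.

{2}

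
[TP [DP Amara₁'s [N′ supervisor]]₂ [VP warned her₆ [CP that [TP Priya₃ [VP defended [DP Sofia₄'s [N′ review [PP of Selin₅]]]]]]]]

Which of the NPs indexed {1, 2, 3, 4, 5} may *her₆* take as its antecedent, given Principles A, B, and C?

*her* is a pronoun, so Principle B applies: it must be free in its binding domain.
Binding domain of *her₆*: the matrix TP, whose subject is [Amara₁'s supervisor]₂.
*Amara₁* and the pronoun do not c-command one another → neither Principle B nor Principle C is at stake; coindexation permitted.
*[Amara₁'s supervisor]₂* c-commands the pronoun within its binding domain → coindexation would violate Principle B.
*Priya₃*: the pronoun c-commands this R-expression → coindexation would violate Principle C on *Priya₃*.
*Sofia₄*: the pronoun c-commands this R-expression → coindexation would violate Principle C on *Sofia₄*.
*Selin₅*: the pronoun c-commands this R-expression → coindexation would violate Principle C on *Selin₅*.

{1}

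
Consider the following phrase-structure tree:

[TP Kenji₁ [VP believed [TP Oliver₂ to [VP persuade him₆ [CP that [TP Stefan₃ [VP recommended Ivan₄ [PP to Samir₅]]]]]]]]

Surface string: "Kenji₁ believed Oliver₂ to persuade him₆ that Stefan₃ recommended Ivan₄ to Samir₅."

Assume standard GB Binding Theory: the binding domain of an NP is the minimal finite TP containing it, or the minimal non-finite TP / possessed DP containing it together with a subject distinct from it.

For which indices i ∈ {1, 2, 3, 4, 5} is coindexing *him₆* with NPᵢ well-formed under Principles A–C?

{1}

*him* is a pronoun, so Principle B applies: it must be free in its binding domain.
Binding domain of *him₆*: the embedded TP, whose subject is Oliver₂.
*Kenji₁* c-commands the pronoun but from outside its binding domain, and is not c-commanded by it → coindexation permitted.
*Oliver₂* c-commands the pronoun within its binding domain → coindexation would violate Principle B.
*Stefan₃*: the pronoun c-commands this R-expression → coindexation would violate Principle C on *Stefan₃*.
*Ivan₄*: the pronoun c-commands this R-expression → coindexation would violate Principle C on *Ivan₄*.
*Samir₅*: the pronoun c-commands this R-expression → coindexation would violate Principle C on *Samir₅*.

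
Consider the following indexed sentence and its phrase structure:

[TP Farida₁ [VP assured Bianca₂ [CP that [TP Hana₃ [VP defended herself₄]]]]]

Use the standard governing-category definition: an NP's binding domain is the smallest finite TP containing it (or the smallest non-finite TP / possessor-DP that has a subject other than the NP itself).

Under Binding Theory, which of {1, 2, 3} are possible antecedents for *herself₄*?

{3}

*herself* is an anaphor, so Principle A applies: it must be bound in its binding domain.
Binding domain of *herself₄*: the embedded TP, whose subject is Hana₃.
*Farida₁* c-commands the anaphor but is outside its binding domain → cannot satisfy Principle A.
*Bianca₂* c-commands the anaphor but is outside its binding domain → cannot satisfy Principle A.
*Hana₃* c-commands the anaphor within its binding domain → licit binder.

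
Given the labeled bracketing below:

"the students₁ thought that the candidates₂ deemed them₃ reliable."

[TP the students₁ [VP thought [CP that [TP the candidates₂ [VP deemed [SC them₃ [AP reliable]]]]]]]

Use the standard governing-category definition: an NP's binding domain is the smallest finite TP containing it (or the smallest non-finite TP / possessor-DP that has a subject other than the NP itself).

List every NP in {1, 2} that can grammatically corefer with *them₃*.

*them* is a pronoun, so Principle B applies: it must be free in its binding domain.
Binding domain of *them₃*: the embedded TP, whose subject is the candidates₂.
*the students₁* c-commands the pronoun but from outside its binding domain, and is not c-commanded by it → coindexation permitted.
*the candidates₂* c-commands the pronoun within its binding domain → coindexation would violate Principle B.

{1}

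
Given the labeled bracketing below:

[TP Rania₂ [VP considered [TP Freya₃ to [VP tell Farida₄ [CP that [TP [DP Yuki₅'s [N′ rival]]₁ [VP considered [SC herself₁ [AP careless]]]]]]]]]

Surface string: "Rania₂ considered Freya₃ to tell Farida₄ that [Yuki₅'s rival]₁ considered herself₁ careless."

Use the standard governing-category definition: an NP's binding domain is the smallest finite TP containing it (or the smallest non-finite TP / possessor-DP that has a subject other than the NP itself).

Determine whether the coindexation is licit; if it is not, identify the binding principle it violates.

The two coindexed NPs are *[Yuki₅'s rival]₁* and *herself₁*.
*herself₁* is an anaphor; its binding domain is the embedded TP, whose subject is [Yuki₅'s rival]₁. *[Yuki₅'s rival]₁* c-commands it within that domain and shares its index, so Principle A is satisfied.
*[Yuki₅'s rival]₁* is an R-expression; *herself₁* does not c-command it, and no other NP shares its index, so Principle C is satisfied.
All principles are respected.

grammatical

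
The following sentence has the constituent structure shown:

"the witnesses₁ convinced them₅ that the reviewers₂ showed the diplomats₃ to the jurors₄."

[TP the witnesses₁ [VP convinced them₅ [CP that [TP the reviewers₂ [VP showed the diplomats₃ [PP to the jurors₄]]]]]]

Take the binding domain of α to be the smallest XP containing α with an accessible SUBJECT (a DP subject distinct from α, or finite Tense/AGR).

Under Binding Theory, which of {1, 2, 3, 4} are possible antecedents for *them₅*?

*them* is a pronoun, so Principle B applies: it must be free in its binding domain.
Binding domain of *them₅*: the matrix TP, whose subject is the witnesses₁.
*the witnesses₁* c-commands the pronoun within its binding domain → coindexation would violate Principle B.
*the reviewers₂*: the pronoun c-commands this R-expression → coindexation would violate Principle C on *the reviewers₂*.
*the diplomats₃*: the pronoun c-commands this R-expression → coindexation would violate Principle C on *the diplomats₃*.
*the jurors₄*: the pronoun c-commands this R-expression → coindexation would violate Principle C on *the jurors₄*.

none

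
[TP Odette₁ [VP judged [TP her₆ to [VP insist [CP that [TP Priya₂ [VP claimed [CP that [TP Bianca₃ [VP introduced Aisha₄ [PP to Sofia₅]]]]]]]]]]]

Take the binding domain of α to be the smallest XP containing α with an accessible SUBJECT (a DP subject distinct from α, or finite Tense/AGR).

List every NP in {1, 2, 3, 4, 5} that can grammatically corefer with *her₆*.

none

*her* is a pronoun, so Principle B applies: it must be free in its binding domain.
Binding domain of *her₆*: the matrix TP, whose subject is Odette₁.
*Odette₁* c-commands the pronoun within its binding domain → coindexation would violate Principle B.
*Priya₂*: the pronoun c-commands this R-expression → coindexation would violate Principle C on *Priya₂*.
*Bianca₃*: the pronoun c-commands this R-expression → coindexation would violate Principle C on *Bianca₃*.
*Aisha₄*: the pronoun c-commands this R-expression → coindexation would violate Principle C on *Aisha₄*.
*Sofia₅*: the pronoun c-commands this R-expression → coindexation would violate Principle C on *Sofia₅*.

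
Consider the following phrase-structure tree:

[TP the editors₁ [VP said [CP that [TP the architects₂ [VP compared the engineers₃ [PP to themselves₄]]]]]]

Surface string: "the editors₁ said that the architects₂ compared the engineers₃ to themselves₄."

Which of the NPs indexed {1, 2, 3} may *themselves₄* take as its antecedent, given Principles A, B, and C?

*themselves* is an anaphor, so Principle A applies: it must be bound in its binding domain.
Binding domain of *themselves₄*: the embedded TP, whose subject is the architects₂.
*the editors₁* c-commands the anaphor but is outside its binding domain → cannot satisfy Principle A.
*the architects₂* c-commands the anaphor within its binding domain → licit binder.
*the engineers₃* c-commands the anaphor within its binding domain → licit binder.

{2, 3}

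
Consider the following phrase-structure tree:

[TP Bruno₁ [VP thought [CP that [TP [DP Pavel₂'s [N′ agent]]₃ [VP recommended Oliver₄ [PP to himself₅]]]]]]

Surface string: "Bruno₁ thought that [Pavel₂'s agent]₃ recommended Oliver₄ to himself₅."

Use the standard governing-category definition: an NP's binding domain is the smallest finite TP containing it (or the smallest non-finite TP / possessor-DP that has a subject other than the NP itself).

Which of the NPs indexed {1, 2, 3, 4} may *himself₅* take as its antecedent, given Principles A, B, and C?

*himself* is an anaphor, so Principle A applies: it must be bound in its binding domain.
Binding domain of *himself₅*: the embedded TP, whose subject is [Pavel₂'s agent]₃.
*Bruno₁* c-commands the anaphor but is outside its binding domain → cannot satisfy Principle A.
*Pavel₂* does not c-command the anaphor → cannot bind it.
*[Pavel₂'s agent]₃* c-commands the anaphor within its binding domain → licit binder.
*Oliver₄* c-commands the anaphor within its binding domain → licit binder.

{3, 4}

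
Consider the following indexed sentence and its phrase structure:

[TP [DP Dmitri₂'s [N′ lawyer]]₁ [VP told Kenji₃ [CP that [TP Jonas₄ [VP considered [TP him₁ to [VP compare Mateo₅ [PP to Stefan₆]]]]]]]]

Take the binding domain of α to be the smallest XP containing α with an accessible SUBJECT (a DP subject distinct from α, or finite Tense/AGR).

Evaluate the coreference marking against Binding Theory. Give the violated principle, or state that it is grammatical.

The two coindexed NPs are *[Dmitri₂'s lawyer]₁* and *him₁*.
*him₁* is a pronoun; its binding domain is the embedded TP, whose subject is Jonas₄. Within that domain it is c-commanded only by *Jonas₄*, which carries a different index — the pronoun is free locally, so Principle B holds.
*[Dmitri₂'s lawyer]₁* is an R-expression; *him₁* does not c-command it, and no other NP shares its index, so Principle C is satisfied.
All principles are respected.

grammatical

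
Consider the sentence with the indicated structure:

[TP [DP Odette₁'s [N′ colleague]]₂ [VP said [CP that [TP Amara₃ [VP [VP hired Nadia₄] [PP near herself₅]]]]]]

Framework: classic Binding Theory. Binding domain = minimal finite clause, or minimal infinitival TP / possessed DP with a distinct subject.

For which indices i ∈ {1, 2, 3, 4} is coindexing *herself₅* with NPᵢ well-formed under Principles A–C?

*herself* is an anaphor, so Principle A applies: it must be bound in its binding domain.
Binding domain of *herself₅*: the embedded TP, whose subject is Amara₃.
*Odette₁* does not c-command the anaphor → cannot bind it.
*[Odette₁'s colleague]₂* c-commands the anaphor but is outside its binding domain → cannot satisfy Principle A.
*Amara₃* c-commands the anaphor within its binding domain → licit binder.
*Nadia₄* does not c-command the anaphor → cannot bind it.

{3}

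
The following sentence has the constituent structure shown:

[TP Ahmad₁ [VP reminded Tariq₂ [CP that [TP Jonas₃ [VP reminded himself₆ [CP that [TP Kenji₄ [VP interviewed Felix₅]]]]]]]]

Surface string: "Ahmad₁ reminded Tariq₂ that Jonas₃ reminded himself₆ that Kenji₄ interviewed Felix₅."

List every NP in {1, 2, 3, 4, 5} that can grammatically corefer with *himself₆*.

*himself* is an anaphor, so Principle A applies: it must be bound in its binding domain.
Binding domain of *himself₆*: the embedded TP, whose subject is Jonas₃.
*Ahmad₁* c-commands the anaphor but is outside its binding domain → cannot satisfy Principle A.
*Tariq₂* c-commands the anaphor but is outside its binding domain → cannot satisfy Principle A.
*Jonas₃* c-commands the anaphor within its binding domain → licit binder.
*Kenji₄* does not c-command the anaphor → cannot bind it.
*Felix₅* does not c-command the anaphor → cannot bind it.

{3}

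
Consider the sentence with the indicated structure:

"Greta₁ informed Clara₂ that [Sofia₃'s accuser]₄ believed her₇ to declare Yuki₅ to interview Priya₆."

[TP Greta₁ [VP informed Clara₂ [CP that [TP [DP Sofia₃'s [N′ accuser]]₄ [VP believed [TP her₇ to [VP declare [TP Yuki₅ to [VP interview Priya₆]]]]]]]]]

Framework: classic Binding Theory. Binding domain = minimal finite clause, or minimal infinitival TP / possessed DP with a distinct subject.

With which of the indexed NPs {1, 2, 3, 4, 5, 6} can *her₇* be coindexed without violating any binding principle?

*her* is a pronoun, so Principle B applies: it must be free in its binding domain.
Binding domain of *her₇*: the embedded TP, whose subject is [Sofia₃'s accuser]₄.
*Greta₁* c-commands the pronoun but from outside its binding domain, and is not c-commanded by it → coindexation permitted.
*Clara₂* c-commands the pronoun but from outside its binding domain, and is not c-commanded by it → coindexation permitted.
*Sofia₃* and the pronoun do not c-command one another → neither Principle B nor Principle C is at stake; coindexation permitted.
*[Sofia₃'s accuser]₄* c-commands the pronoun within its binding domain → coindexation would violate Principle B.
*Yuki₅*: the pronoun c-commands this R-expression → coindexation would violate Principle C on *Yuki₅*.
*Priya₆*: the pronoun c-commands this R-expression → coindexation would violate Principle C on *Priya₆*.

{1, 2, 3}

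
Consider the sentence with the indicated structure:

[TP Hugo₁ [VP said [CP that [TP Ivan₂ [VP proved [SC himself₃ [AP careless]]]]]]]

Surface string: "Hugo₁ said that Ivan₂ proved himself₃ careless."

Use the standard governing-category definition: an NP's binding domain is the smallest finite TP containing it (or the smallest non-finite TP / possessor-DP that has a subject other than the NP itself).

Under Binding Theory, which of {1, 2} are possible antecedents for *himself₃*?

{2}

*himself* is an anaphor, so Principle A applies: it must be bound in its binding domain.
Binding domain of *himself₃*: the embedded TP, whose subject is Ivan₂.
*Hugo₁* c-commands the anaphor but is outside its binding domain → cannot satisfy Principle A.
*Ivan₂* c-commands the anaphor within its binding domain → licit binder.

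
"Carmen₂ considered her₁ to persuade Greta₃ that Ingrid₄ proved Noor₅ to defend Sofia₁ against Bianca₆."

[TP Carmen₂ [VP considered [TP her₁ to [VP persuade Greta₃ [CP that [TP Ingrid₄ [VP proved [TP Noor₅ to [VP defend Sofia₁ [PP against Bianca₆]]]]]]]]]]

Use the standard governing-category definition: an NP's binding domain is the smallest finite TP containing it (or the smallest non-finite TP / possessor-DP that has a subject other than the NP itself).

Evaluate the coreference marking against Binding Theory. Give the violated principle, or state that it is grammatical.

The two coindexed NPs are *her₁* and *Sofia₁*.
*Sofia₁* is an R-expression. Principle C requires it to be free everywhere.
*her₁* c-commands it and carries the same index.
The R-expression is bound → Principle C violation.

Principle C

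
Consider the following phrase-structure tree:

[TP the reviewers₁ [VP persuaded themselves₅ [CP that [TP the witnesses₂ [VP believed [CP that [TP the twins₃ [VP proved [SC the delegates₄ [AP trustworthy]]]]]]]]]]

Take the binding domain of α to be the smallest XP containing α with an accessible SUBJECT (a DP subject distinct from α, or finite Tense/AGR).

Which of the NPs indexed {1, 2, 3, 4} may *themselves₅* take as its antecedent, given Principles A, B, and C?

*themselves* is an anaphor, so Principle A applies: it must be bound in its binding domain.
Binding domain of *themselves₅*: the matrix TP, whose subject is the reviewers₁.
*the reviewers₁* c-commands the anaphor within its binding domain → licit binder.
*the witnesses₂* does not c-command the anaphor → cannot bind it.
*the twins₃* does not c-command the anaphor → cannot bind it.
*the delegates₄* does not c-command the anaphor → cannot bind it.

{1}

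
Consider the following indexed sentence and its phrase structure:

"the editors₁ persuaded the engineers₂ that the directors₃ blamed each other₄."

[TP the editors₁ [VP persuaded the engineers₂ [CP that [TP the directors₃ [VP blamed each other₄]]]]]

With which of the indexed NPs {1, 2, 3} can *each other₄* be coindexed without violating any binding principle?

*each other* is an anaphor, so Principle A applies: it must be bound in its binding domain.
Binding domain of *each other₄*: the embedded TP, whose subject is the directors₃.
*the editors₁* c-commands the anaphor but is outside its binding domain → cannot satisfy Principle A.
*the engineers₂* c-commands the anaphor but is outside its binding domain → cannot satisfy Principle A.
*the directors₃* c-commands the anaphor within its binding domain → licit binder.

{3}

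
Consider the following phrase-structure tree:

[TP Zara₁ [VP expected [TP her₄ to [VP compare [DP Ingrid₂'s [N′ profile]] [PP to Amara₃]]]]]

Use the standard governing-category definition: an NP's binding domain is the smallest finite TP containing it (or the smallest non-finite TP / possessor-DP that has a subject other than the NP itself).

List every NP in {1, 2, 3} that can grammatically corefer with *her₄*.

none

*her* is a pronoun, so Principle B applies: it must be free in its binding domain.
Binding domain of *her₄*: the matrix TP, whose subject is Zara₁.
*Zara₁* c-commands the pronoun within its binding domain → coindexation would violate Principle B.
*Ingrid₂*: the pronoun c-commands this R-expression → coindexation would violate Principle C on *Ingrid₂*.
*Amara₃*: the pronoun c-commands this R-expression → coindexation would violate Principle C on *Amara₃*.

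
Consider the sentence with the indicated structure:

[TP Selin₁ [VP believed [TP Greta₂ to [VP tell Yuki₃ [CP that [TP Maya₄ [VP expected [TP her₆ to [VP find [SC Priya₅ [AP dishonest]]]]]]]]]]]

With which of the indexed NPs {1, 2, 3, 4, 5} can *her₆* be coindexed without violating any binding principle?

*her* is a pronoun, so Principle B applies: it must be free in its binding domain.
Binding domain of *her₆*: the embedded TP, whose subject is Maya₄.
*Selin₁* c-commands the pronoun but from outside its binding domain, and is not c-commanded by it → coindexation permitted.
*Greta₂* c-commands the pronoun but from outside its binding domain, and is not c-commanded by it → coindexation permitted.
*Yuki₃* c-commands the pronoun but from outside its binding domain, and is not c-commanded by it → coindexation permitted.
*Maya₄* c-commands the pronoun within its binding domain → coindexation would violate Principle B.
*Priya₅*: the pronoun c-commands this R-expression → coindexation would violate Principle C on *Priya₅*.

{1, 2, 3}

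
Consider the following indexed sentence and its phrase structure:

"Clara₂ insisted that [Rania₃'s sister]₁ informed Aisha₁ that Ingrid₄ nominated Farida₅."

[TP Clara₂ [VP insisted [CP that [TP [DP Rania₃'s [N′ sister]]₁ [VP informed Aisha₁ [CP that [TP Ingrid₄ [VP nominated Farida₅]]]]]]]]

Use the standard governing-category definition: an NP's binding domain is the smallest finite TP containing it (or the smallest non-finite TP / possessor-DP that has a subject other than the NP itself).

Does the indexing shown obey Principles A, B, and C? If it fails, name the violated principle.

The two coindexed NPs are *[Rania₃'s sister]₁* and *Aisha₁*.
*Aisha₁* is an R-expression. Principle C requires it to be free everywhere.
*[Rania₃'s sister]₁* c-commands it and carries the same index.
The R-expression is bound → Principle C violation.

Principle C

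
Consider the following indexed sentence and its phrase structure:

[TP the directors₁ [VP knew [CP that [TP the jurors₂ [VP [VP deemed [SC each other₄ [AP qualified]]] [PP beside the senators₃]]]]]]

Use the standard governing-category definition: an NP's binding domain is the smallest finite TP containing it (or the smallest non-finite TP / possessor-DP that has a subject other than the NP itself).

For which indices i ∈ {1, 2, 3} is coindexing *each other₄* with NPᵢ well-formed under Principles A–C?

{2}

*each other* is an anaphor, so Principle A applies: it must be bound in its binding domain.
Binding domain of *each other₄*: the embedded TP, whose subject is the jurors₂.
*the directors₁* c-commands the anaphor but is outside its binding domain → cannot satisfy Principle A.
*the jurors₂* c-commands the anaphor within its binding domain → licit binder.
*the senators₃* does not c-command the anaphor → cannot bind it.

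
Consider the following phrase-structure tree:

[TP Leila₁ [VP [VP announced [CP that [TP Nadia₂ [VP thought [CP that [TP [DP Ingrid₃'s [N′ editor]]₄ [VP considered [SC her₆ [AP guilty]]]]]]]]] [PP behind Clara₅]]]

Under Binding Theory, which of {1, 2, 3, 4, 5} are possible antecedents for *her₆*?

{1, 2, 3, 5}

*her* is a pronoun, so Principle B applies: it must be free in its binding domain.
Binding domain of *her₆*: the embedded TP, whose subject is [Ingrid₃'s editor]₄.
*Leila₁* c-commands the pronoun but from outside its binding domain, and is not c-commanded by it → coindexation permitted.
*Nadia₂* c-commands the pronoun but from outside its binding domain, and is not c-commanded by it → coindexation permitted.
*Ingrid₃* and the pronoun do not c-command one another → neither Principle B nor Principle C is at stake; coindexation permitted.
*[Ingrid₃'s editor]₄* c-commands the pronoun within its binding domain → coindexation would violate Principle B.
*Clara₅* and the pronoun do not c-command one another → neither Principle B nor Principle C is at stake; coindexation permitted.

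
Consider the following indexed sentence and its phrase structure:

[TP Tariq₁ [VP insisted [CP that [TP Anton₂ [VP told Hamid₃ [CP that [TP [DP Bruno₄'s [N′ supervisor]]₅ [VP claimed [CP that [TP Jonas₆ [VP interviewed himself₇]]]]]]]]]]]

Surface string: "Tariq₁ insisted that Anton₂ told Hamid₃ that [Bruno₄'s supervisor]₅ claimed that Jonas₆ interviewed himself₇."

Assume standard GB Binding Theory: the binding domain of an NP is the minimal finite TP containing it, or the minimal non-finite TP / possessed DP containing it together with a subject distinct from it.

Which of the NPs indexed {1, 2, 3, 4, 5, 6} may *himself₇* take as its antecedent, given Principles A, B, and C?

*himself* is an anaphor, so Principle A applies: it must be bound in its binding domain.
Binding domain of *himself₇*: the embedded TP, whose subject is Jonas₆.
*Tariq₁* c-commands the anaphor but is outside its binding domain → cannot satisfy Principle A.
*Anton₂* c-commands the anaphor but is outside its binding domain → cannot satisfy Principle A.
*Hamid₃* c-commands the anaphor but is outside its binding domain → cannot satisfy Principle A.
*Bruno₄* does not c-command the anaphor → cannot bind it.
*[Bruno₄'s supervisor]₅* c-commands the anaphor but is outside its binding domain → cannot satisfy Principle A.
*Jonas₆* c-commands the anaphor within its binding domain → licit binder.

{6}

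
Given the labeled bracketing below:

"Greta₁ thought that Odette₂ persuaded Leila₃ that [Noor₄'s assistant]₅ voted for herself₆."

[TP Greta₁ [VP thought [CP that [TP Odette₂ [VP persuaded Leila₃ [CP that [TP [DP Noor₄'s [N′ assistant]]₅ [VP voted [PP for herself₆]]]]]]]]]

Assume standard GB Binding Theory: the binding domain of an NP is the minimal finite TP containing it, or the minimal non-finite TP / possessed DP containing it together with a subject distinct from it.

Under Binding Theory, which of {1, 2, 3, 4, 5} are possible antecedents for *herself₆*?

{5}

*herself* is an anaphor, so Principle A applies: it must be bound in its binding domain.
Binding domain of *herself₆*: the embedded TP, whose subject is [Noor₄'s assistant]₅.
*Greta₁* c-commands the anaphor but is outside its binding domain → cannot satisfy Principle A.
*Odette₂* c-commands the anaphor but is outside its binding domain → cannot satisfy Principle A.
*Leila₃* c-commands the anaphor but is outside its binding domain → cannot satisfy Principle A.
*Noor₄* does not c-command the anaphor → cannot bind it.
*[Noor₄'s assistant]₅* c-commands the anaphor within its binding domain → licit binder.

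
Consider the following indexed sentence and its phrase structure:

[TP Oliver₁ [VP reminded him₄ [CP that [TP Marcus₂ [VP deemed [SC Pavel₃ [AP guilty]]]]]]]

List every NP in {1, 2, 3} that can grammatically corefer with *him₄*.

*him* is a pronoun, so Principle B applies: it must be free in its binding domain.
Binding domain of *him₄*: the matrix TP, whose subject is Oliver₁.
*Oliver₁* c-commands the pronoun within its binding domain → coindexation would violate Principle B.
*Marcus₂*: the pronoun c-commands this R-expression → coindexation would violate Principle C on *Marcus₂*.
*Pavel₃*: the pronoun c-commands this R-expression → coindexation would violate Principle C on *Pavel₃*.

none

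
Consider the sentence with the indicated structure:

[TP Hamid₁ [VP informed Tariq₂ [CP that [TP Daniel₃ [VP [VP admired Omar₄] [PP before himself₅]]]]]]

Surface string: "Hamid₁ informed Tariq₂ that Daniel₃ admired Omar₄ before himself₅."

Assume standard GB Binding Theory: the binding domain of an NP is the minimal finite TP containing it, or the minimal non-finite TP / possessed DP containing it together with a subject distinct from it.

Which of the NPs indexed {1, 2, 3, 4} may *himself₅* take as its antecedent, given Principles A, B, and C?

*himself* is an anaphor, so Principle A applies: it must be bound in its binding domain.
Binding domain of *himself₅*: the embedded TP, whose subject is Daniel₃.
*Hamid₁* c-commands the anaphor but is outside its binding domain → cannot satisfy Principle A.
*Tariq₂* c-commands the anaphor but is outside its binding domain → cannot satisfy Principle A.
*Daniel₃* c-commands the anaphor within its binding domain → licit binder.
*Omar₄* does not c-command the anaphor → cannot bind it.

{3}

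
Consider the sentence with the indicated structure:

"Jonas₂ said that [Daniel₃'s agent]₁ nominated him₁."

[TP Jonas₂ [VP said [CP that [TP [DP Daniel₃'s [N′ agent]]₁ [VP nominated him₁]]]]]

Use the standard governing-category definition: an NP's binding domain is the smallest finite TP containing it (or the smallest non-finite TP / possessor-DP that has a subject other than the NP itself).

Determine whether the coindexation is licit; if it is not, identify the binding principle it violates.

The two coindexed NPs are *[Daniel₃'s agent]₁* and *him₁*.
*him₁* is a pronoun. Its binding domain is the embedded TP, whose subject is [Daniel₃'s agent]₁.
*[Daniel₃'s agent]₁* c-commands it within that domain and carries the same index.
The pronoun is locally bound → Principle B violation.

Principle B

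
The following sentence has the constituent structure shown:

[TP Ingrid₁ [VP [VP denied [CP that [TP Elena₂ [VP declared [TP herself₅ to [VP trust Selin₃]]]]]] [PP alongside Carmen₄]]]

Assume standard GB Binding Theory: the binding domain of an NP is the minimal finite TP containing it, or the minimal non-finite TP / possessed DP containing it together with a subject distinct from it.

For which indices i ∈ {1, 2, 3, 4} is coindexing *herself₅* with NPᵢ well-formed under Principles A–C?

*herself* is an anaphor, so Principle A applies: it must be bound in its binding domain.
Binding domain of *herself₅*: the embedded TP, whose subject is Elena₂.
*Ingrid₁* c-commands the anaphor but is outside its binding domain → cannot satisfy Principle A.
*Elena₂* c-commands the anaphor within its binding domain → licit binder.
*Selin₃* does not c-command the anaphor → cannot bind it.
*Carmen₄* does not c-command the anaphor → cannot bind it.

{2}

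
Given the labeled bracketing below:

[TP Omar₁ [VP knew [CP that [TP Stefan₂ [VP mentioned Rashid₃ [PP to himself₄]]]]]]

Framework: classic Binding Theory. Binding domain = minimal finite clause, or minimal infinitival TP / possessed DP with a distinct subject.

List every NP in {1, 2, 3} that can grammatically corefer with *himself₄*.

{2, 3}

*himself* is an anaphor, so Principle A applies: it must be bound in its binding domain.
Binding domain of *himself₄*: the embedded TP, whose subject is Stefan₂.
*Omar₁* c-commands the anaphor but is outside its binding domain → cannot satisfy Principle A.
*Stefan₂* c-commands the anaphor within its binding domain → licit binder.
*Rashid₃* c-commands the anaphor within its binding domain → licit binder.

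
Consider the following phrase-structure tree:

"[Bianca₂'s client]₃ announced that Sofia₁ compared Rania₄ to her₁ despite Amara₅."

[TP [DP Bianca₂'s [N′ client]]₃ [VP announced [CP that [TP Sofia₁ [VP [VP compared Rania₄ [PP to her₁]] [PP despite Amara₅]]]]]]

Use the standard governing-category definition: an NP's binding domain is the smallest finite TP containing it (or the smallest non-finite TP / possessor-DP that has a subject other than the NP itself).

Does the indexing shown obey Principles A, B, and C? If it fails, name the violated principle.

Principle B

The two coindexed NPs are *Sofia₁* and *her₁*.
*her₁* is a pronoun. Its binding domain is the embedded TP, whose subject is Sofia₁.
*Sofia₁* c-commands it within that domain and carries the same index.
The pronoun is locally bound → Principle B violation.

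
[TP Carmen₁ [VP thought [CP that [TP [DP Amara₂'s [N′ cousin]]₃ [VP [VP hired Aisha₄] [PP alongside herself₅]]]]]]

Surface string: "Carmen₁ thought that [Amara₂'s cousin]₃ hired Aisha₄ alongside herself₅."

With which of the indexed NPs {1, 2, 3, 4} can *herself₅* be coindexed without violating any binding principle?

{3}

*herself* is an anaphor, so Principle A applies: it must be bound in its binding domain.
Binding domain of *herself₅*: the embedded TP, whose subject is [Amara₂'s cousin]₃.
*Carmen₁* c-commands the anaphor but is outside its binding domain → cannot satisfy Principle A.
*Amara₂* does not c-command the anaphor → cannot bind it.
*[Amara₂'s cousin]₃* c-commands the anaphor within its binding domain → licit binder.
*Aisha₄* does not c-command the anaphor → cannot bind it.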